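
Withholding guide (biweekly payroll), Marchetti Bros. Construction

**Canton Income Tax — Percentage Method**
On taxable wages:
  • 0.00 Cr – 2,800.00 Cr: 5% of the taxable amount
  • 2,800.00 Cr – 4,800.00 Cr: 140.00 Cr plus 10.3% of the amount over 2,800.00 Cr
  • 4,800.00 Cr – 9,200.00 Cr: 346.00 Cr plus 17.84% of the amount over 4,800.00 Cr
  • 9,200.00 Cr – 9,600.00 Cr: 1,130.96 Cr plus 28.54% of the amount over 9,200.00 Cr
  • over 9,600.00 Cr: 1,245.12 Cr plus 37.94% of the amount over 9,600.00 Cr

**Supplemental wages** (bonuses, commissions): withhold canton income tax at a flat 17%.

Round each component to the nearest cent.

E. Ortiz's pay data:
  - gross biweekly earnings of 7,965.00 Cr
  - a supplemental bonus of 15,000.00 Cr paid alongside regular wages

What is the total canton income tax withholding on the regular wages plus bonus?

3,460.64 Cr

Canton Income Tax: taxable = 7,965.00 Cr
  346.00 Cr + 17.84% × (7,965.00 Cr − 4,800.00 Cr) = 346.00 Cr + 17.84% × 3,165.00 Cr = 910.64 Cr
Supplemental (17% flat on bonus): 17% × 15,000.00 Cr = 2,550.00 Cr
Total canton income tax: 910.64 Cr + 2,550.00 Cr = 3,460.64 Cr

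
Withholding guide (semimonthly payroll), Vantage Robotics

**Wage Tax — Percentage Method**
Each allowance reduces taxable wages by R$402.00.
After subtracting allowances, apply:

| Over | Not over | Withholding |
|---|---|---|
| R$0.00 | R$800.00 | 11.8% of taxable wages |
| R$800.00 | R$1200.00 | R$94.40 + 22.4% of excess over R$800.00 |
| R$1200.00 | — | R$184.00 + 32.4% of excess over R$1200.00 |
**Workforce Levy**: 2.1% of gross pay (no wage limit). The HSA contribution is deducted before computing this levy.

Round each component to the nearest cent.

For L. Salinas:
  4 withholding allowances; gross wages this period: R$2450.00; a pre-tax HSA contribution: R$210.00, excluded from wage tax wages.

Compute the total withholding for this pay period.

Wage Tax: taxable = R$2450.00 − R$210.00 − 4×R$402.00 = R$632.00
  11.8% × R$632.00 = R$74.58
Workforce Levy: 2.1% × R$2240.00 = R$47.04
Total: R$74.58 + R$47.04 = R$121.62

R$121.62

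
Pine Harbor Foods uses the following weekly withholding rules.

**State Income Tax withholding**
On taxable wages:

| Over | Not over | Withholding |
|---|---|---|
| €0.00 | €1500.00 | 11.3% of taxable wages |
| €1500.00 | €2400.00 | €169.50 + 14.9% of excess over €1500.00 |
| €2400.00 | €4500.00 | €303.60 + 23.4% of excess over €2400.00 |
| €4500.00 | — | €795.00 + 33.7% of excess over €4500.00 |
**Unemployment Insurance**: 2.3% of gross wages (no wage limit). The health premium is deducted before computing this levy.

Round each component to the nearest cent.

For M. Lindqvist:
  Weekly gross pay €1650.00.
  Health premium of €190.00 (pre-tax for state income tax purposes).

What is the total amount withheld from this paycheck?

€198.56

State Income Tax: taxable = €1650.00 − €190.00 = €1460.00
  11.3% × €1460.00 = €164.98
Unemployment Insurance: 2.3% × €1460.00 = €33.58
Total: €164.98 + €33.58 = €198.56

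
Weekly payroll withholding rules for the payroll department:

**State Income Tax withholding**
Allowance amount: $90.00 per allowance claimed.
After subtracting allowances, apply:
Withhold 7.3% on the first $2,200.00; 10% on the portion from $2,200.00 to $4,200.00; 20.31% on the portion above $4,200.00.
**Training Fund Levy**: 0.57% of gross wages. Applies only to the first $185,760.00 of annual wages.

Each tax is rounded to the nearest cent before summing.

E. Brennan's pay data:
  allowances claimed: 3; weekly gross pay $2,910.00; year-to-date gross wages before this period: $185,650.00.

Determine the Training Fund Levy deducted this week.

Training Fund Levy: cap $185,760.00 − YTD $185,650.00 = $110.00 subject; 0.57% × $110.00 = $0.63

$0.63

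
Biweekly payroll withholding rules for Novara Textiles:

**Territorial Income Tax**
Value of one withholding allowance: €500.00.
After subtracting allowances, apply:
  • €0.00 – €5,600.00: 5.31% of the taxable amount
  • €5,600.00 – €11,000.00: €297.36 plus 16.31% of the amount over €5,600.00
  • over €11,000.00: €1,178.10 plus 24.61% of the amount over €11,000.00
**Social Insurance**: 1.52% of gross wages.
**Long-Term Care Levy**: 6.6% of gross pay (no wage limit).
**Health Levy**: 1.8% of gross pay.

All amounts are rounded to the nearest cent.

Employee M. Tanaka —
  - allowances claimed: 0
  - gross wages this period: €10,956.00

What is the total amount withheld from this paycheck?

Territorial Income Tax: taxable = €10,956.00
  €297.36 + 16.31% × (€10,956.00 − €5,600.00) = €297.36 + 16.31% × €5,356.00 = €1,170.92
Social Insurance: 1.52% × €10,956.00 = €166.53
Long-Term Care Levy: 6.6% × €10,956.00 = €723.10
Health Levy: 1.8% × €10,956.00 = €197.21
Total: €1,170.92 + €166.53 + €723.10 + €197.21 = €2,257.76

€2,257.76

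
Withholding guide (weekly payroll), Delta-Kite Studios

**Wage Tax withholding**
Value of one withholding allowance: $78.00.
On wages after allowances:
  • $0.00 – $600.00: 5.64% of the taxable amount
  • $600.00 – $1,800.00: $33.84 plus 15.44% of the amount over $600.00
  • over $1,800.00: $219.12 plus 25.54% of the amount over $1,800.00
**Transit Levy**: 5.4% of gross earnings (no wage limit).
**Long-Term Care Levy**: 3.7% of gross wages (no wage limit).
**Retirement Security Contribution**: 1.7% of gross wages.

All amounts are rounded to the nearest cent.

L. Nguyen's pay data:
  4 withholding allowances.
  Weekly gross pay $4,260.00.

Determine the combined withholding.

Wage Tax: taxable = $4,260.00 − 4×$78.00 = $3,948.00
  $219.12 + 25.54% × ($3,948.00 − $1,800.00) = $219.12 + 25.54% × $2,148.00 = $767.72
Transit Levy: 5.4% × $4,260.00 = $230.04
Long-Term Care Levy: 3.7% × $4,260.00 = $157.62
Retirement Security Contribution: 1.7% × $4,260.00 = $72.42
Total: $767.72 + $230.04 + $157.62 + $72.42 = $1,227.80

$1,227.80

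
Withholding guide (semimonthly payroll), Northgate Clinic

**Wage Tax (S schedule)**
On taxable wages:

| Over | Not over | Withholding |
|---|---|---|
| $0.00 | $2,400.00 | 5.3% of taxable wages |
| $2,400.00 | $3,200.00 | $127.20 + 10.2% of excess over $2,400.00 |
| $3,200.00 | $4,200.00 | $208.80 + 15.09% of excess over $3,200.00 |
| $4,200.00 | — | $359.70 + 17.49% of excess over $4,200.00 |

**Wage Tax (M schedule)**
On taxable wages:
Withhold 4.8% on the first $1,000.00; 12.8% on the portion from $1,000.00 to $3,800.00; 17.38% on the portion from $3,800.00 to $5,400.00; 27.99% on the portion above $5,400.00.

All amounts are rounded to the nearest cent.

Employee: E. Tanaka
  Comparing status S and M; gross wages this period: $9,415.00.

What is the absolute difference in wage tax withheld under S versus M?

$536.48

Wage Tax (S): taxable = $9,415.00
  $359.70 + 17.49% × ($9,415.00 − $4,200.00) = $359.70 + 17.49% × $5,215.00 = $1,271.80
Wage Tax (M): taxable = $9,415.00
  $684.48 + 27.99% × ($9,415.00 − $5,400.00) = $684.48 + 27.99% × $4,015.00 = $1,808.28
Difference: |$1,271.80 − $1,808.28| = $536.48 (higher under M)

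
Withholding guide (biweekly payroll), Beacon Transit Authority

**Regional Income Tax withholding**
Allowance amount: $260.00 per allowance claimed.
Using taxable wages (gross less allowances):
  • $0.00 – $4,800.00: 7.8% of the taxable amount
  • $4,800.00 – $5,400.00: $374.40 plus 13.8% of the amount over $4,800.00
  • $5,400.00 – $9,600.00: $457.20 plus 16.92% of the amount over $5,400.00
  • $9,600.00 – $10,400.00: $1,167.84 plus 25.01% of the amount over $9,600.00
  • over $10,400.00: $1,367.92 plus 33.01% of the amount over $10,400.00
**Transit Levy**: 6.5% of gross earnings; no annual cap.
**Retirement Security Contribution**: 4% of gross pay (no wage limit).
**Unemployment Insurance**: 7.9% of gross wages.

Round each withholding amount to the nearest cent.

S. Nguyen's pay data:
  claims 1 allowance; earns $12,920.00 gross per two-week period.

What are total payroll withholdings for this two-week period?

Regional Income Tax: taxable = $12,920.00 − 1×$260.00 = $12,660.00
  $1,367.92 + 33.01% × ($12,660.00 − $10,400.00) = $1,367.92 + 33.01% × $2,260.00 = $2,113.95
Transit Levy: 6.5% × $12,920.00 = $839.80
Retirement Security Contribution: 4% × $12,920.00 = $516.80
Unemployment Insurance: 7.9% × $12,920.00 = $1,020.68
Total: $2,113.95 + $839.80 + $516.80 + $1,020.68 = $4,491.23

$4,491.23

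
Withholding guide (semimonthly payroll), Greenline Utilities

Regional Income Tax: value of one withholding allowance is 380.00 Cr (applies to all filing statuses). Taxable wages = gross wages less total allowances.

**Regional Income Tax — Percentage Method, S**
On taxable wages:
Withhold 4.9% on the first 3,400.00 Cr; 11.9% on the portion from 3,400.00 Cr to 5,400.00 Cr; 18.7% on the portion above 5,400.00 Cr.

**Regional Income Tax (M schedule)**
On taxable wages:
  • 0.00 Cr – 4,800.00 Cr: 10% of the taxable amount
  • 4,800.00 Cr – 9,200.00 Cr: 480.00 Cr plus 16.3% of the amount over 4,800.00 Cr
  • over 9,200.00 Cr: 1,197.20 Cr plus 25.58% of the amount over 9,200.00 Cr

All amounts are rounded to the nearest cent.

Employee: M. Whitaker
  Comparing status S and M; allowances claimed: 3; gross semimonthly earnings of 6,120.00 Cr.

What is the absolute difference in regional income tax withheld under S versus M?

Regional Income Tax (S): taxable = 6,120.00 Cr − 3×380.00 Cr = 4,980.00 Cr
  166.60 Cr + 11.9% × (4,980.00 Cr − 3,400.00 Cr) = 166.60 Cr + 11.9% × 1,580.00 Cr = 354.62 Cr
Regional Income Tax (M): taxable = 6,120.00 Cr − 3×380.00 Cr = 4,980.00 Cr
  480.00 Cr + 16.3% × (4,980.00 Cr − 4,800.00 Cr) = 480.00 Cr + 16.3% × 180.00 Cr = 509.34 Cr
Difference: |354.62 Cr − 509.34 Cr| = 154.72 Cr (higher under M)

154.72 Cr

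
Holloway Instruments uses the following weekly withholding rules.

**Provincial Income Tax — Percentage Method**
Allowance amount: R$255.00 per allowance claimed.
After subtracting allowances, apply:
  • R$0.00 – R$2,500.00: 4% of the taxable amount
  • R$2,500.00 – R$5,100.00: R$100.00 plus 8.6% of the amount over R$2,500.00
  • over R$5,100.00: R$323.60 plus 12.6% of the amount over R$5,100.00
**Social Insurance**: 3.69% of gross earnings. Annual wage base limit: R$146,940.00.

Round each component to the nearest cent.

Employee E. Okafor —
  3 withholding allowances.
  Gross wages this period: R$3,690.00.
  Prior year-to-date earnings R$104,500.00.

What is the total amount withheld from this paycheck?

Provincial Income Tax: taxable = R$3,690.00 − 3×R$255.00 = R$2,925.00
  R$100.00 + 8.6% × (R$2,925.00 − R$2,500.00) = R$100.00 + 8.6% × R$425.00 = R$136.55
Social Insurance: 3.69% × R$3,690.00 = R$136.16
Total: R$136.55 + R$136.16 = R$272.71

R$272.71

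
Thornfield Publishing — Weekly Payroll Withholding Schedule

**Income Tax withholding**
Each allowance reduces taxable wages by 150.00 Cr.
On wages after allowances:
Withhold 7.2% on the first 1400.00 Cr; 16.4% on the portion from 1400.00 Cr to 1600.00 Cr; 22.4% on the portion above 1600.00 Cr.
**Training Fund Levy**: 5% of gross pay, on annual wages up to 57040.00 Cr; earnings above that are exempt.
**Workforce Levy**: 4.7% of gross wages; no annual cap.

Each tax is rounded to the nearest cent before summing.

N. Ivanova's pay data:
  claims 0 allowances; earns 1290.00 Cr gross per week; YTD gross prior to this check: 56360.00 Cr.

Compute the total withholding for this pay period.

Income Tax: taxable = 1290.00 Cr
  7.2% × 1290.00 Cr = 92.88 Cr
Training Fund Levy: cap 57040.00 Cr − YTD 56360.00 Cr = 680.00 Cr subject; 5% × 680.00 Cr = 34.00 Cr
Workforce Levy: 4.7% × 1290.00 Cr = 60.63 Cr
Total: 92.88 Cr + 34.00 Cr + 60.63 Cr = 187.51 Cr

187.51 Cr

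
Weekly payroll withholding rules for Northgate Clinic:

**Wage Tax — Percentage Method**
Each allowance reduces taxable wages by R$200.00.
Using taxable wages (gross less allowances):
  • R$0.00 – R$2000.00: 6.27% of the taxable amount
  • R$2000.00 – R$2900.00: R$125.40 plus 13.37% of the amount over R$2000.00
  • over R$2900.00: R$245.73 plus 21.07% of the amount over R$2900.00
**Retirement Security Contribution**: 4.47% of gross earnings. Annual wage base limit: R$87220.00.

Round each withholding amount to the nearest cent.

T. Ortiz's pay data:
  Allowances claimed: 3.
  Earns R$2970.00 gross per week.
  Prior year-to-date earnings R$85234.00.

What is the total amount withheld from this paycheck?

Wage Tax: taxable = R$2970.00 − 3×R$200.00 = R$2370.00
  R$125.40 + 13.37% × (R$2370.00 − R$2000.00) = R$125.40 + 13.37% × R$370.00 = R$174.87
Retirement Security Contribution: cap R$87220.00 − YTD R$85234.00 = R$1986.00 subject; 4.47% × R$1986.00 = R$88.77
Total: R$174.87 + R$88.77 = R$263.64

R$263.64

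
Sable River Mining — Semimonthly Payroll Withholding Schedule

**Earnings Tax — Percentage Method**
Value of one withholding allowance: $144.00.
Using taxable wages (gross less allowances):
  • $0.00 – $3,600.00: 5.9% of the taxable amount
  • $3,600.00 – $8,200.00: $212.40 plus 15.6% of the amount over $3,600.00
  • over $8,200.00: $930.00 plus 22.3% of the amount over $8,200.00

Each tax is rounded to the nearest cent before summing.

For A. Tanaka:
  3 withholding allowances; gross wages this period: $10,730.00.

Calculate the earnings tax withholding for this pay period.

Earnings Tax: taxable = $10,730.00 − 3×$144.00 = $10,298.00
  $930.00 + 22.3% × ($10,298.00 − $8,200.00) = $930.00 + 22.3% × $2,098.00 = $1,397.85

$1,397.85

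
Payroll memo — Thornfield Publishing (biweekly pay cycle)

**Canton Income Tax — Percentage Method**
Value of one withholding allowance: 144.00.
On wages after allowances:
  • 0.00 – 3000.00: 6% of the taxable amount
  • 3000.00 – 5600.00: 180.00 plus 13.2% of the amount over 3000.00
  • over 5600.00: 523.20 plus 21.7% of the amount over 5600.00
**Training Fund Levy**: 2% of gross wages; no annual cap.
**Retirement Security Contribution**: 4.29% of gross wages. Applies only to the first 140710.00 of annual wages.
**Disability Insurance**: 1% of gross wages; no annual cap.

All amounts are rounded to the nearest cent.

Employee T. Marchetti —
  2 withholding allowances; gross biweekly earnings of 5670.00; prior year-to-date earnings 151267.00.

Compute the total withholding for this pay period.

Canton Income Tax: taxable = 5670.00 − 2×144.00 = 5382.00
  180.00 + 13.2% × (5382.00 − 3000.00) = 180.00 + 13.2% × 2382.00 = 494.42
Training Fund Levy: 2% × 5670.00 = 113.40
Retirement Security Contribution: YTD 151267.00 ≥ cap 140710.00 → 0.00
Disability Insurance: 1% × 5670.00 = 56.70
Total: 494.42 + 113.40 + 0.00 + 56.70 = 664.52

664.52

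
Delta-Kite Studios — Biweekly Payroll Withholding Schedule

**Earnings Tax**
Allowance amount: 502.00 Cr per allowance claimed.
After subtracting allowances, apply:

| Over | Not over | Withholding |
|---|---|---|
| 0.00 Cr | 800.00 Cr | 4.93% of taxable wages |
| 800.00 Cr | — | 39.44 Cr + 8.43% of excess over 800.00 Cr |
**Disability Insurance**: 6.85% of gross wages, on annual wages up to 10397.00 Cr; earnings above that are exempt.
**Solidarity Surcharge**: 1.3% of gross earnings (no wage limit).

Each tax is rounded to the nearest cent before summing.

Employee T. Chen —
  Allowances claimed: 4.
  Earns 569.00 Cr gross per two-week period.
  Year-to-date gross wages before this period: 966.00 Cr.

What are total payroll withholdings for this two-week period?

46.38 Cr

Earnings Tax: taxable = 569.00 Cr − 4×502.00 Cr = -1439.00 Cr
  Taxable ≤ 0 → 0.00 Cr
Disability Insurance: 6.85% × 569.00 Cr = 38.98 Cr
Solidarity Surcharge: 1.3% × 569.00 Cr = 7.40 Cr
Total: 0.00 Cr + 38.98 Cr + 7.40 Cr = 46.38 Cr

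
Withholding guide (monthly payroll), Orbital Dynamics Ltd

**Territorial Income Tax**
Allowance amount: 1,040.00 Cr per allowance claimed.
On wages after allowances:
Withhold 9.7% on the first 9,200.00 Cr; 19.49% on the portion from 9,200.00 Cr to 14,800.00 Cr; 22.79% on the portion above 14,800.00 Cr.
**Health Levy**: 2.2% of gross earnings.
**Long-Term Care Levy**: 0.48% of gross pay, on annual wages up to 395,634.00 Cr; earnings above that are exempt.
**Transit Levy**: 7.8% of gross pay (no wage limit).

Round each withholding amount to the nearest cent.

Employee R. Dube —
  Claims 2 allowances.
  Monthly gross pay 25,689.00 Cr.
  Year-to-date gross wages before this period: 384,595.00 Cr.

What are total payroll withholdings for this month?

6,613.30 Cr

Territorial Income Tax: taxable = 25,689.00 Cr − 2×1,040.00 Cr = 23,609.00 Cr
  1,983.84 Cr + 22.79% × (23,609.00 Cr − 14,800.00 Cr) = 1,983.84 Cr + 22.79% × 8,809.00 Cr = 3,991.41 Cr
Health Levy: 2.2% × 25,689.00 Cr = 565.16 Cr
Long-Term Care Levy: cap 395,634.00 Cr − YTD 384,595.00 Cr = 11,039.00 Cr subject; 0.48% × 11,039.00 Cr = 52.99 Cr
Transit Levy: 7.8% × 25,689.00 Cr = 2,003.74 Cr
Total: 3,991.41 Cr + 565.16 Cr + 52.99 Cr + 2,003.74 Cr = 6,613.30 Cr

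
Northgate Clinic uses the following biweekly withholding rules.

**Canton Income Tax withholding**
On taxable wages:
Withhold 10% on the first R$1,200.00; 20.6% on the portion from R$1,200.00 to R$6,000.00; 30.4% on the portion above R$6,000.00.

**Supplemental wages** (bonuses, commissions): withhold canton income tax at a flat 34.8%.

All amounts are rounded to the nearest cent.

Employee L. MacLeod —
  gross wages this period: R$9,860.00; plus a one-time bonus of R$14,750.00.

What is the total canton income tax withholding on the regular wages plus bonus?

R$7,415.24

Canton Income Tax: taxable = R$9,860.00
  R$1,108.80 + 30.4% × (R$9,860.00 − R$6,000.00) = R$1,108.80 + 30.4% × R$3,860.00 = R$2,282.24
Supplemental (34.8% flat on bonus): 34.8% × R$14,750.00 = R$5,133.00
Total canton income tax: R$2,282.24 + R$5,133.00 = R$7,415.24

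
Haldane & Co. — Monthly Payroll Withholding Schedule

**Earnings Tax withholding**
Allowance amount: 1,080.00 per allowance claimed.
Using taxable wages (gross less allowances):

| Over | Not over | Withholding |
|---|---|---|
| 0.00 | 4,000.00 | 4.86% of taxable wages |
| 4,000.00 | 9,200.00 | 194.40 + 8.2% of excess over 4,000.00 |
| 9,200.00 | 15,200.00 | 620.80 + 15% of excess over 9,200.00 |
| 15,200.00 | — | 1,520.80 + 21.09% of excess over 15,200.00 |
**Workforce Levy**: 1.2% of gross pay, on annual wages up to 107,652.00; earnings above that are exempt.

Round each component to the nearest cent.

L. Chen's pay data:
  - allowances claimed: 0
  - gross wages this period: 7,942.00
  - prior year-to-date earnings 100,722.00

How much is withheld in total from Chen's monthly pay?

Earnings Tax: taxable = 7,942.00
  194.40 + 8.2% × (7,942.00 − 4,000.00) = 194.40 + 8.2% × 3,942.00 = 517.64
Workforce Levy: cap 107,652.00 − YTD 100,722.00 = 6,930.00 subject; 1.2% × 6,930.00 = 83.16
Total: 517.64 + 83.16 = 600.80

600.80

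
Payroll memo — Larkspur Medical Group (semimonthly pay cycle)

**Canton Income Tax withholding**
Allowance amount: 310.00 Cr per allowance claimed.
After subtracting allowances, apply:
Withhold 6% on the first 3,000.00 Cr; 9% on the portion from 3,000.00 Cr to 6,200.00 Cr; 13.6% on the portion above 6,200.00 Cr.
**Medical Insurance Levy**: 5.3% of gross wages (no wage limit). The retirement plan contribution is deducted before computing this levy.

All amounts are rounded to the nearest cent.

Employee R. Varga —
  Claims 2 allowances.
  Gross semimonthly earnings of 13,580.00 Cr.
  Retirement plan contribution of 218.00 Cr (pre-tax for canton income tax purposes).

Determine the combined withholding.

Canton Income Tax: taxable = 13,580.00 Cr − 218.00 Cr − 2×310.00 Cr = 12,742.00 Cr
  468.00 Cr + 13.6% × (12,742.00 Cr − 6,200.00 Cr) = 468.00 Cr + 13.6% × 6,542.00 Cr = 1,357.71 Cr
Medical Insurance Levy: 5.3% × 13,362.00 Cr = 708.19 Cr
Total: 1,357.71 Cr + 708.19 Cr = 2,065.90 Cr

2,065.90 Cr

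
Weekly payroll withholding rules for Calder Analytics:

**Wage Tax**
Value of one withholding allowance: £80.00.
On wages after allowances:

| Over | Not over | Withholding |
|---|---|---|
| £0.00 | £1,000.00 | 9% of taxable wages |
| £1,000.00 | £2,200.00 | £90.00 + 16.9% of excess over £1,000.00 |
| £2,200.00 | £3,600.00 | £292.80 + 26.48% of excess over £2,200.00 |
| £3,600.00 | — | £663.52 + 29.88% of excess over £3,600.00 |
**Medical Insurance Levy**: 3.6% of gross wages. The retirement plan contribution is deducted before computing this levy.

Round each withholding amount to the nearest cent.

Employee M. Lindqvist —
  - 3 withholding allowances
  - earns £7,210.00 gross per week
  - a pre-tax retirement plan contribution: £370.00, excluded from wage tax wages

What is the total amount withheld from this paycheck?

Wage Tax: taxable = £7,210.00 − £370.00 − 3×£80.00 = £6,600.00
  £663.52 + 29.88% × (£6,600.00 − £3,600.00) = £663.52 + 29.88% × £3,000.00 = £1,559.92
Medical Insurance Levy: 3.6% × £6,840.00 = £246.24
Total: £1,559.92 + £246.24 = £1,806.16

£1,806.16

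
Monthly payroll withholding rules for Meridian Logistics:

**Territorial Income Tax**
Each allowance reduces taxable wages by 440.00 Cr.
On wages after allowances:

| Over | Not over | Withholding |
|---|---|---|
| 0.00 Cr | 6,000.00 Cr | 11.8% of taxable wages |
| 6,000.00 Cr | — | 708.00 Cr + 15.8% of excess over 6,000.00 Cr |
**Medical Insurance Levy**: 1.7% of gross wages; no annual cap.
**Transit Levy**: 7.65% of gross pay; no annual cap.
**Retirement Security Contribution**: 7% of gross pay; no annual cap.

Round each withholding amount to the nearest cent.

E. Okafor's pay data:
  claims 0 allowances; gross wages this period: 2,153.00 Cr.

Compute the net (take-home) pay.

1,546.94 Cr

Territorial Income Tax: taxable = 2,153.00 Cr
  11.8% × 2,153.00 Cr = 254.05 Cr
Medical Insurance Levy: 1.7% × 2,153.00 Cr = 36.60 Cr
Transit Levy: 7.65% × 2,153.00 Cr = 164.70 Cr
Retirement Security Contribution: 7% × 2,153.00 Cr = 150.71 Cr
Total withheld: 254.05 Cr + 36.60 Cr + 164.70 Cr + 150.71 Cr = 606.06 Cr
Net pay: 2,153.00 Cr − 606.06 Cr = 1,546.94 Cr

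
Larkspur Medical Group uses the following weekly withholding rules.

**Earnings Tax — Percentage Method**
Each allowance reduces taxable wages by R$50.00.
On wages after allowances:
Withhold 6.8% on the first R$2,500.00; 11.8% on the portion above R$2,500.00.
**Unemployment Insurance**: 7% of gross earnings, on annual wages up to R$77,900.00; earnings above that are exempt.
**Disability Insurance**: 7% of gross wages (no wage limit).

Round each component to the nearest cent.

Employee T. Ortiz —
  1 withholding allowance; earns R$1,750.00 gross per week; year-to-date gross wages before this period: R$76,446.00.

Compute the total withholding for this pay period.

Earnings Tax: taxable = R$1,750.00 − 1×R$50.00 = R$1,700.00
  6.8% × R$1,700.00 = R$115.60
Unemployment Insurance: cap R$77,900.00 − YTD R$76,446.00 = R$1,454.00 subject; 7% × R$1,454.00 = R$101.78
Disability Insurance: 7% × R$1,750.00 = R$122.50
Total: R$115.60 + R$101.78 + R$122.50 = R$339.88

R$339.88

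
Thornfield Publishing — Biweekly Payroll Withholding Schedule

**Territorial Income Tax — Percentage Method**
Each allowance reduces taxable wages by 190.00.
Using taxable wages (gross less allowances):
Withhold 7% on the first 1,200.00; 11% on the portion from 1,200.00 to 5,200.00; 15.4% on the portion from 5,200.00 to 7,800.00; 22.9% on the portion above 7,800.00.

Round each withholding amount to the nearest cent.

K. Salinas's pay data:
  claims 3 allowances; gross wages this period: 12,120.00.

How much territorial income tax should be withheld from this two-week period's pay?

Territorial Income Tax: taxable = 12,120.00 − 3×190.00 = 11,550.00
  924.40 + 22.9% × (11,550.00 − 7,800.00) = 924.40 + 22.9% × 3,750.00 = 1,783.15

1,783.15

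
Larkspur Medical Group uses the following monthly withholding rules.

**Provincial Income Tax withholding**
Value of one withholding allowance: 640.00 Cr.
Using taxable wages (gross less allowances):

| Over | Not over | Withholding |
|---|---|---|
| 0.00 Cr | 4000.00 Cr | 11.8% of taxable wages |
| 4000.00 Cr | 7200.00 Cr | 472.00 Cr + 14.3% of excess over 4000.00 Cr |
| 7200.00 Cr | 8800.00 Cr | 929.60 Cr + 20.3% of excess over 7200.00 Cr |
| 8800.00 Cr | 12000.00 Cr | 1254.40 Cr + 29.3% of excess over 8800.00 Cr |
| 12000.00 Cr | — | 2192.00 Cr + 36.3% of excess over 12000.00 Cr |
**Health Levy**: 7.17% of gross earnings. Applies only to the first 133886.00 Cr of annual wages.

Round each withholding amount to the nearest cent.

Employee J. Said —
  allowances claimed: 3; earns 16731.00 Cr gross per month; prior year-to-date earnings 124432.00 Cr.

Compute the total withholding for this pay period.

Provincial Income Tax: taxable = 16731.00 Cr − 3×640.00 Cr = 14811.00 Cr
  2192.00 Cr + 36.3% × (14811.00 Cr − 12000.00 Cr) = 2192.00 Cr + 36.3% × 2811.00 Cr = 3212.39 Cr
Health Levy: cap 133886.00 Cr − YTD 124432.00 Cr = 9454.00 Cr subject; 7.17% × 9454.00 Cr = 677.85 Cr
Total: 3212.39 Cr + 677.85 Cr = 3890.24 Cr

3890.24 Cr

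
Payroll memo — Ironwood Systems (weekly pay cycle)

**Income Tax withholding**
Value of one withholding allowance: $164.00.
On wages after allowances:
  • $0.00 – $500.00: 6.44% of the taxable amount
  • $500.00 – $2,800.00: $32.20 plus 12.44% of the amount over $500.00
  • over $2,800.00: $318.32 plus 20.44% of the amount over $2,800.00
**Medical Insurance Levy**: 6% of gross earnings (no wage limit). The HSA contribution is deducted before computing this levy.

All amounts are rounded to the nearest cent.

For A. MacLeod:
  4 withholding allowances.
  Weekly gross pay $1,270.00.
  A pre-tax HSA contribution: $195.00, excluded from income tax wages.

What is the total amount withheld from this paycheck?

$91.48

Income Tax: taxable = $1,270.00 − $195.00 − 4×$164.00 = $419.00
  6.44% × $419.00 = $26.98
Medical Insurance Levy: 6% × $1,075.00 = $64.50
Total: $26.98 + $64.50 = $91.48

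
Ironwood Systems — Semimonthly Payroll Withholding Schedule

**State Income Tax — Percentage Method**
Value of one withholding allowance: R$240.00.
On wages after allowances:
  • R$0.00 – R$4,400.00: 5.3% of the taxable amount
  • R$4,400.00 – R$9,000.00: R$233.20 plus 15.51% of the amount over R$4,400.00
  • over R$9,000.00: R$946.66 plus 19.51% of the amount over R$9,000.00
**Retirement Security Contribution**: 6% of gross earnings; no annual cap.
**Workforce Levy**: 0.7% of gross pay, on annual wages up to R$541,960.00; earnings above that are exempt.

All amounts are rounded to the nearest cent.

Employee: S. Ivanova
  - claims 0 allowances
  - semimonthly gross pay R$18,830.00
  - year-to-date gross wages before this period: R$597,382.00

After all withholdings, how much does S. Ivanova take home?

R$14,835.71

State Income Tax: taxable = R$18,830.00
  R$946.66 + 19.51% × (R$18,830.00 − R$9,000.00) = R$946.66 + 19.51% × R$9,830.00 = R$2,864.49
Retirement Security Contribution: 6% × R$18,830.00 = R$1,129.80
Workforce Levy: YTD R$597,382.00 ≥ cap R$541,960.00 → R$0.00
Total withheld: R$2,864.49 + R$1,129.80 + R$0.00 = R$3,994.29
Net pay: R$18,830.00 − R$3,994.29 = R$14,835.71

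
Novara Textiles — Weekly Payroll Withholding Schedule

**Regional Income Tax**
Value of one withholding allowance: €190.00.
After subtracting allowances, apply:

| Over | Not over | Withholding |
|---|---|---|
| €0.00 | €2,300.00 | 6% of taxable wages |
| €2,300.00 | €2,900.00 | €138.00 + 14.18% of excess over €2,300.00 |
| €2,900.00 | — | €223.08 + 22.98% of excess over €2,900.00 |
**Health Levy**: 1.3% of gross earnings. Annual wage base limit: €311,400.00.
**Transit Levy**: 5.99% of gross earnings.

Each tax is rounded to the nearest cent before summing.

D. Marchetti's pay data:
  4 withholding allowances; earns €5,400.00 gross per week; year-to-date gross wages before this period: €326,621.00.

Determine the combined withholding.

€946.39

Regional Income Tax: taxable = €5,400.00 − 4×€190.00 = €4,640.00
  €223.08 + 22.98% × (€4,640.00 − €2,900.00) = €223.08 + 22.98% × €1,740.00 = €622.93
Health Levy: YTD €326,621.00 ≥ cap €311,400.00 → €0.00
Transit Levy: 5.99% × €5,400.00 = €323.46
Total: €622.93 + €0.00 + €323.46 = €946.39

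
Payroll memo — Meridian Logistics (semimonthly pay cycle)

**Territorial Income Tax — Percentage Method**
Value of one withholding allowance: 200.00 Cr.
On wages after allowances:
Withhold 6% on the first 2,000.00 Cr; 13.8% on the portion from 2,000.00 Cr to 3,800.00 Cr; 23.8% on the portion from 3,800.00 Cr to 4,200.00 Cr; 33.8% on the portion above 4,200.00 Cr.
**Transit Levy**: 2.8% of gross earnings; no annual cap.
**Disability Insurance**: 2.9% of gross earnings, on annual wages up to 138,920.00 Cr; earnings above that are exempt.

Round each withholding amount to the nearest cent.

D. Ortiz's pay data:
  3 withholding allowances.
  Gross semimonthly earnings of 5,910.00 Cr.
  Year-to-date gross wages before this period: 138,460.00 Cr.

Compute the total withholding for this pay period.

1,017.60 Cr

Territorial Income Tax: taxable = 5,910.00 Cr − 3×200.00 Cr = 5,310.00 Cr
  463.60 Cr + 33.8% × (5,310.00 Cr − 4,200.00 Cr) = 463.60 Cr + 33.8% × 1,110.00 Cr = 838.78 Cr
Transit Levy: 2.8% × 5,910.00 Cr = 165.48 Cr
Disability Insurance: cap 138,920.00 Cr − YTD 138,460.00 Cr = 460.00 Cr subject; 2.9% × 460.00 Cr = 13.34 Cr
Total: 838.78 Cr + 165.48 Cr + 13.34 Cr = 1,017.60 Cr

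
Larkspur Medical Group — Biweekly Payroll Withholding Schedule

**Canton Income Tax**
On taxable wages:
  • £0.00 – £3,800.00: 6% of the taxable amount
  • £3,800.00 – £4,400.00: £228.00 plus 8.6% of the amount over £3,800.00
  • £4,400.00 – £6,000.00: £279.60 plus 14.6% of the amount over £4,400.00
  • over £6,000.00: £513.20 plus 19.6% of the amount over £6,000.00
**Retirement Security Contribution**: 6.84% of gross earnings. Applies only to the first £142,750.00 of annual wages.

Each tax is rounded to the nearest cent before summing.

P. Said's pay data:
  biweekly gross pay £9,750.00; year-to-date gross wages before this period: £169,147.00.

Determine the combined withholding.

Canton Income Tax: taxable = £9,750.00
  £513.20 + 19.6% × (£9,750.00 − £6,000.00) = £513.20 + 19.6% × £3,750.00 = £1,248.20
Retirement Security Contribution: YTD £169,147.00 ≥ cap £142,750.00 → £0.00
Total: £1,248.20 + £0.00 = £1,248.20

£1,248.20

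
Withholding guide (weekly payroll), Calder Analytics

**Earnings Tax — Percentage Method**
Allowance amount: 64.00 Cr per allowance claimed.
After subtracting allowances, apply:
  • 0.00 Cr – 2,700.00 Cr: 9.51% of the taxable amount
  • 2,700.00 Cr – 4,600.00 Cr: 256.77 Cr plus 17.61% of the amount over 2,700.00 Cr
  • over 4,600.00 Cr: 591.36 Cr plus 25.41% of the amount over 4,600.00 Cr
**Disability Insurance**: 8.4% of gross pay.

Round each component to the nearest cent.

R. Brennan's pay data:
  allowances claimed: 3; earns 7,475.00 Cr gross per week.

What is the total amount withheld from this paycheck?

1,901.01 Cr

Earnings Tax: taxable = 7,475.00 Cr − 3×64.00 Cr = 7,283.00 Cr
  591.36 Cr + 25.41% × (7,283.00 Cr − 4,600.00 Cr) = 591.36 Cr + 25.41% × 2,683.00 Cr = 1,273.11 Cr
Disability Insurance: 8.4% × 7,475.00 Cr = 627.90 Cr
Total: 1,273.11 Cr + 627.90 Cr = 1,901.01 Cr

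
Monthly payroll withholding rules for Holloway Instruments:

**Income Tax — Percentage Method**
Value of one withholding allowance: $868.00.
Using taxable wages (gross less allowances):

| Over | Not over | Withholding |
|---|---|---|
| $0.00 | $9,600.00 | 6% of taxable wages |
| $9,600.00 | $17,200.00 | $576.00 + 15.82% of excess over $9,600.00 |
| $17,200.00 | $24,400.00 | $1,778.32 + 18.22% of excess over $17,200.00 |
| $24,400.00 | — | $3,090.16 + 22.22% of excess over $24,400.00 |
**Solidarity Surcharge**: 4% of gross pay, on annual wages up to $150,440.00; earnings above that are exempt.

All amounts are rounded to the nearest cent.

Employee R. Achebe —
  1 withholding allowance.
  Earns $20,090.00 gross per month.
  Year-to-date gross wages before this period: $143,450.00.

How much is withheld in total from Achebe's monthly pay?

$2,426.33

Income Tax: taxable = $20,090.00 − 1×$868.00 = $19,222.00
  $1,778.32 + 18.22% × ($19,222.00 − $17,200.00) = $1,778.32 + 18.22% × $2,022.00 = $2,146.73
Solidarity Surcharge: cap $150,440.00 − YTD $143,450.00 = $6,990.00 subject; 4% × $6,990.00 = $279.60
Total: $2,146.73 + $279.60 = $2,426.33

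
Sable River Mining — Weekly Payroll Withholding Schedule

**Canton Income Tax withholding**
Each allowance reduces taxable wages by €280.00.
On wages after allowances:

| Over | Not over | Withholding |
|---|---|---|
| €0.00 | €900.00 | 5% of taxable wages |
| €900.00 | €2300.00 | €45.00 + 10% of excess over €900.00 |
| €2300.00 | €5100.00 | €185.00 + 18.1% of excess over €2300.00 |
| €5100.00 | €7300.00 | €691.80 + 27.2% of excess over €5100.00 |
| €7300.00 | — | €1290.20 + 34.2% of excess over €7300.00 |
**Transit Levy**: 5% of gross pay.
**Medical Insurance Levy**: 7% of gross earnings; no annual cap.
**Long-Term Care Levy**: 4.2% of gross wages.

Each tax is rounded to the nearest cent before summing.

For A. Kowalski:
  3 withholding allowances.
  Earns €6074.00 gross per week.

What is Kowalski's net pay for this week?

€4361.76

Canton Income Tax: taxable = €6074.00 − 3×€280.00 = €5234.00
  €691.80 + 27.2% × (€5234.00 − €5100.00) = €691.80 + 27.2% × €134.00 = €728.25
Transit Levy: 5% × €6074.00 = €303.70
Medical Insurance Levy: 7% × €6074.00 = €425.18
Long-Term Care Levy: 4.2% × €6074.00 = €255.11
Total withheld: €728.25 + €303.70 + €425.18 + €255.11 = €1712.24
Net pay: €6074.00 − €1712.24 = €4361.76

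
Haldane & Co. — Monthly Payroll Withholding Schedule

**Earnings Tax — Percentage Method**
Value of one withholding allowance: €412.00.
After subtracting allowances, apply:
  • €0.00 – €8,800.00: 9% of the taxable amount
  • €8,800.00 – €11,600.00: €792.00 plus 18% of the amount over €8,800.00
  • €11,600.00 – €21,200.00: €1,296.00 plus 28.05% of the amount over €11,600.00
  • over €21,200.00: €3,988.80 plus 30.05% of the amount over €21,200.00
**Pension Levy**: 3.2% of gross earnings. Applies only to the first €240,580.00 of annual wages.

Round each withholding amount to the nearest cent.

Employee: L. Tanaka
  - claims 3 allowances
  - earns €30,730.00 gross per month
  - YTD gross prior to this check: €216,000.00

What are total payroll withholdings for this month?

€7,267.71

Earnings Tax: taxable = €30,730.00 − 3×€412.00 = €29,494.00
  €3,988.80 + 30.05% × (€29,494.00 − €21,200.00) = €3,988.80 + 30.05% × €8,294.00 = €6,481.15
Pension Levy: cap €240,580.00 − YTD €216,000.00 = €24,580.00 subject; 3.2% × €24,580.00 = €786.56
Total: €6,481.15 + €786.56 = €7,267.71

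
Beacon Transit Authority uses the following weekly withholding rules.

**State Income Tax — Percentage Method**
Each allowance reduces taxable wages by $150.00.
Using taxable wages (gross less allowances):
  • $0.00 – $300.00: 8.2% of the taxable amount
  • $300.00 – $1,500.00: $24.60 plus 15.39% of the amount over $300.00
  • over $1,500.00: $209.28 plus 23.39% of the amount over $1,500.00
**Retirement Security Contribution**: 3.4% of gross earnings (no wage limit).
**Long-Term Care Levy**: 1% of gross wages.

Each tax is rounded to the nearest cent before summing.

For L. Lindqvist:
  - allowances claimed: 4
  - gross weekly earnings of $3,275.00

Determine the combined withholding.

$628.21

State Income Tax: taxable = $3,275.00 − 4×$150.00 = $2,675.00
  $209.28 + 23.39% × ($2,675.00 − $1,500.00) = $209.28 + 23.39% × $1,175.00 = $484.11
Retirement Security Contribution: 3.4% × $3,275.00 = $111.35
Long-Term Care Levy: 1% × $3,275.00 = $32.75
Total: $484.11 + $111.35 + $32.75 = $628.21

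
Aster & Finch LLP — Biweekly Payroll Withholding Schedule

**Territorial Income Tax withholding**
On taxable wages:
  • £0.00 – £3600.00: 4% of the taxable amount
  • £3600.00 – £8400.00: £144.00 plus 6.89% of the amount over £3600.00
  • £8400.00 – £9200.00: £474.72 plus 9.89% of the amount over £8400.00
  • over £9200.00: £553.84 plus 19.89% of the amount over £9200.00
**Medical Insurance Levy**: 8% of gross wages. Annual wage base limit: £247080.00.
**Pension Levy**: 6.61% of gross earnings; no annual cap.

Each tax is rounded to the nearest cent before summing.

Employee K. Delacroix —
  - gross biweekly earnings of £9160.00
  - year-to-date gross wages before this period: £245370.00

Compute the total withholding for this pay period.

Territorial Income Tax: taxable = £9160.00
  £474.72 + 9.89% × (£9160.00 − £8400.00) = £474.72 + 9.89% × £760.00 = £549.88
Medical Insurance Levy: cap £247080.00 − YTD £245370.00 = £1710.00 subject; 8% × £1710.00 = £136.80
Pension Levy: 6.61% × £9160.00 = £605.48
Total: £549.88 + £136.80 + £605.48 = £1292.16

£1292.16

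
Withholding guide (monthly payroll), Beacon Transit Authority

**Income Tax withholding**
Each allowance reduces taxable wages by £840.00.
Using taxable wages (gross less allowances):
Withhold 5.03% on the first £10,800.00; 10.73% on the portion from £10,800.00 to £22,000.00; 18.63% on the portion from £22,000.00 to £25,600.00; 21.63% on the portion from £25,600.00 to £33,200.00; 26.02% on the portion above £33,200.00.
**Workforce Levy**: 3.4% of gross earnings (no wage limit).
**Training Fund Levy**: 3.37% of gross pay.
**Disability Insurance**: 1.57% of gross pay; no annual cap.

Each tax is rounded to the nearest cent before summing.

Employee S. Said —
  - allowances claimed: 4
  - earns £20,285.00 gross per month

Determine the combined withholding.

Income Tax: taxable = £20,285.00 − 4×£840.00 = £16,925.00
  £543.24 + 10.73% × (£16,925.00 − £10,800.00) = £543.24 + 10.73% × £6,125.00 = £1,200.45
Workforce Levy: 3.4% × £20,285.00 = £689.69
Training Fund Levy: 3.37% × £20,285.00 = £683.60
Disability Insurance: 1.57% × £20,285.00 = £318.47
Total: £1,200.45 + £689.69 + £683.60 + £318.47 = £2,892.21

£2,892.21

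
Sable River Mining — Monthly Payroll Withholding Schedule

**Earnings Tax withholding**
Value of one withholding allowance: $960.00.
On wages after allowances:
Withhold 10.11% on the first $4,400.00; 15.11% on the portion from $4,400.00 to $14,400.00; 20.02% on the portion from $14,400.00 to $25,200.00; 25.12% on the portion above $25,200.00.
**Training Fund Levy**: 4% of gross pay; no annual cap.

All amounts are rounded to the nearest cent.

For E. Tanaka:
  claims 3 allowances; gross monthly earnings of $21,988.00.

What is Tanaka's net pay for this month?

$18,210.10

Earnings Tax: taxable = $21,988.00 − 3×$960.00 = $19,108.00
  $1,955.84 + 20.02% × ($19,108.00 − $14,400.00) = $1,955.84 + 20.02% × $4,708.00 = $2,898.38
Training Fund Levy: 4% × $21,988.00 = $879.52
Total withheld: $2,898.38 + $879.52 = $3,777.90
Net pay: $21,988.00 − $3,777.90 = $18,210.10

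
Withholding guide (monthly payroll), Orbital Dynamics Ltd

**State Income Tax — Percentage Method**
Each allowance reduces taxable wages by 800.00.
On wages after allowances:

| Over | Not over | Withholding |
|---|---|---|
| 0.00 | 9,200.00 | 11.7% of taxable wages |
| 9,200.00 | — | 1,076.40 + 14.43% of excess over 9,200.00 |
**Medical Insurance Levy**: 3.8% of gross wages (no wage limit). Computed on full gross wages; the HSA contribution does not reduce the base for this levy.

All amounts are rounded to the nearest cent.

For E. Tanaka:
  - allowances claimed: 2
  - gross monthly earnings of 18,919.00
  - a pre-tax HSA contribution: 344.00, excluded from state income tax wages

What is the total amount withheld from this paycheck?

2,917.25

State Income Tax: taxable = 18,919.00 − 344.00 − 2×800.00 = 16,975.00
  1,076.40 + 14.43% × (16,975.00 − 9,200.00) = 1,076.40 + 14.43% × 7,775.00 = 2,198.33
Medical Insurance Levy: 3.8% × 18,919.00 = 718.92
Total: 2,198.33 + 718.92 = 2,917.25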